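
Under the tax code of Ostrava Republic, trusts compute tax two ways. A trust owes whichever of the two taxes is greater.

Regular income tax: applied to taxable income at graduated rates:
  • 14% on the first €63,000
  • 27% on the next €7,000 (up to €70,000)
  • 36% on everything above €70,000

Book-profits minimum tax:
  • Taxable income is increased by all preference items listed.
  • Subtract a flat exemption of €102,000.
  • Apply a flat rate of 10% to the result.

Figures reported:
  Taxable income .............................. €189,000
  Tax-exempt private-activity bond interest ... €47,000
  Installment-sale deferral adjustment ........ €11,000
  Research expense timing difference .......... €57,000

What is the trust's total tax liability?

Regular income tax:
  €63,000 × 14% = €8,820
  €7,000 × 27% = €1,890
  €119,000 × 36% = €42,840
  → €53,550

Book-profits minimum tax:
  Adjusted income: €189,000 + €47,000 + €11,000 + €57,000 = €304,000
  Less exemption €102,000 → base €202,000
  €202,000 × 10% = €20,200

€53,550 > €20,200, so the regular income tax governs.

€53,550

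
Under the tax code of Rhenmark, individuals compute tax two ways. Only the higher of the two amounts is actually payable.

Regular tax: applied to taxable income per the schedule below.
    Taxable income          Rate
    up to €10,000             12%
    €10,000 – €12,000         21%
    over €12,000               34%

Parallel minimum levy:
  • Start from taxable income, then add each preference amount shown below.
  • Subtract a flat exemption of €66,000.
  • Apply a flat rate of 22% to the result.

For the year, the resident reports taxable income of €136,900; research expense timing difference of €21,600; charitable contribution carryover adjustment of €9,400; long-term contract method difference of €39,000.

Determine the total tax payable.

Parallel minimum levy:
  Adjusted income: €136,900 + €21,600 + €9,400 + €39,000 = €206,900
  Less exemption €66,000 → base €140,900
  €140,900 × 22% = €30,998

Regular tax:
  €10,000 × 12% = €1,200
  €2,000 × 21% = €420
  €124,900 × 34% = €42,466
  → €44,086

€44,086 > €30,998, so the regular tax governs.

€44,086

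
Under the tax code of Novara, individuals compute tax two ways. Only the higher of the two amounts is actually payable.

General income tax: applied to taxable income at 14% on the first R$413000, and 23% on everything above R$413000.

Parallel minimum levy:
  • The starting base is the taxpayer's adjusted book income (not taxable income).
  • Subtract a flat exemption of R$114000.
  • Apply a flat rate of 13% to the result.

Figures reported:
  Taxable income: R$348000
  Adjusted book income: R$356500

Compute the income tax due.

R$48720

Parallel minimum levy:
  Base (adjusted book income): R$356500
  Less exemption R$114000 → base R$242500
  R$242500 × 13% = R$31525

General income tax:
  R$348000 × 14% = R$48720

R$48720 > R$31525, so the general income tax governs.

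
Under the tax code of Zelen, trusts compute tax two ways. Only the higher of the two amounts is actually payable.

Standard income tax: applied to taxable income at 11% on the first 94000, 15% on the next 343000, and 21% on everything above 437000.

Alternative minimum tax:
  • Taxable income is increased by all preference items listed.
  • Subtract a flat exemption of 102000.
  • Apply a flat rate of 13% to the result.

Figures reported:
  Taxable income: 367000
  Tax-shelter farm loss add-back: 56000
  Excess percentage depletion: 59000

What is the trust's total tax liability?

Standard income tax:
  94000 × 11% = 10340
  273000 × 15% = 40950
  → 51290

Alternative minimum tax:
  Adjusted income: 367000 + 56000 + 59000 = 482000
  Less exemption 102000 → base 380000
  380000 × 13% = 49400

51290 > 49400, so the standard income tax governs.

51290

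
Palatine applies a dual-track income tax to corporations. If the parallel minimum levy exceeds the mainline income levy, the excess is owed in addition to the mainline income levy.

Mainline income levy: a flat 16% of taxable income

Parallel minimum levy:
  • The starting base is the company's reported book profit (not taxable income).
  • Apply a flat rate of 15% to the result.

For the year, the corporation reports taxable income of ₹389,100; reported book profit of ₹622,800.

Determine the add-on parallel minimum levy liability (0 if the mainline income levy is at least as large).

₹31,164

Parallel minimum levy:
  Base (reported book profit): ₹622,800
  ₹622,800 × 15% = ₹93,420

Mainline income levy:
  ₹389,100 × 16% = ₹62,256

Excess of parallel minimum levy over mainline income levy: ₹93,420 − ₹62,256 = ₹31,164.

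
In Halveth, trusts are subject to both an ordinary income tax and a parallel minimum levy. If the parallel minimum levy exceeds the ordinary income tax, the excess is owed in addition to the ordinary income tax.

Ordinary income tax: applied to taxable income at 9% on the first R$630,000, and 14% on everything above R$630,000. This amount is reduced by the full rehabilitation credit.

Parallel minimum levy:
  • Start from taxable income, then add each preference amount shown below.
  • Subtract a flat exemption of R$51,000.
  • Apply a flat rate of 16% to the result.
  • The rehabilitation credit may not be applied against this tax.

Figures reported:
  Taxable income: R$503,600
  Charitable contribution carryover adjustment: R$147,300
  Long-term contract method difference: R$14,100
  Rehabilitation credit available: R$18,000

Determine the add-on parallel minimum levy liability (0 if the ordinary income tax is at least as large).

R$70,916

Ordinary income tax:
  R$503,600 × 9% = R$45,324
  Less rehabilitation credit R$18,000 → R$27,324

Parallel minimum levy:
  Adjusted income: R$503,600 + R$147,300 + R$14,100 = R$665,000
  Less exemption R$51,000 → base R$614,000
  R$614,000 × 16% = R$98,240

Excess of parallel minimum levy over ordinary income tax: R$98,240 − R$27,324 = R$70,916.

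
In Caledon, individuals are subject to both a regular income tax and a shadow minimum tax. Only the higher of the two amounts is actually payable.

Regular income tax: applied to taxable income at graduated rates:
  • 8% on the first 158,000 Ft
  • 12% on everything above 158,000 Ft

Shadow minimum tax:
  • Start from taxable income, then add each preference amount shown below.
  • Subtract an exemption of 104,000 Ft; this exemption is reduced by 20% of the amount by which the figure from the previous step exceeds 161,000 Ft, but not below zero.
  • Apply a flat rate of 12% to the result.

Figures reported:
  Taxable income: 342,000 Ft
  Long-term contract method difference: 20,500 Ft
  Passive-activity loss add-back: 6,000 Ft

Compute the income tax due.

Shadow minimum tax:
  Adjusted income: 342,000 Ft + 20,500 Ft + 6,000 Ft = 368,500 Ft
  Exemption: 104,000 Ft − 20% × (368,500 Ft − 161,000 Ft) = 104,000 Ft − 41,500 Ft = 62,500 Ft
  Base: 368,500 Ft − 62,500 Ft = 306,000 Ft
  306,000 Ft × 12% = 36,720 Ft

Regular income tax:
  158,000 Ft × 8% = 12,640 Ft
  184,000 Ft × 12% = 22,080 Ft
  → 34,720 Ft

36,720 Ft > 34,720 Ft, so the shadow minimum tax is the binding amount.

36,720 Ft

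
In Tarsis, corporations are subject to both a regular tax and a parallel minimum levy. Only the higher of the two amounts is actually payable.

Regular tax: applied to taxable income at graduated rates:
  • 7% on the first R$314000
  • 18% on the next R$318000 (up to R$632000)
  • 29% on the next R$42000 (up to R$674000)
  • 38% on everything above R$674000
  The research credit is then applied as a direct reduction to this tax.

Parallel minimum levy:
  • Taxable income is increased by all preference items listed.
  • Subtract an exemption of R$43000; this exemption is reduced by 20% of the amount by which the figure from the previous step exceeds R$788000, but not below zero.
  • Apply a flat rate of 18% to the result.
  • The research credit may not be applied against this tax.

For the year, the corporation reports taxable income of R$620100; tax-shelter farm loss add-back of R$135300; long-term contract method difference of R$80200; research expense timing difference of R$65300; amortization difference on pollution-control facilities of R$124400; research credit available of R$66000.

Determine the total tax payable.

R$184554

Parallel minimum levy:
  Adjusted income: R$620100 + R$135300 + R$80200 + R$65300 + R$124400 = R$1025300
  Exemption: 20% × (R$1025300 − R$788000) = R$47460 ≥ R$43000, so the exemption is fully phased out
  Base: R$1025300 − R$0 = R$1025300
  R$1025300 × 18% = R$184554

Regular tax:
  R$314000 × 7% = R$21980
  R$306100 × 18% = R$55098
  → R$77078
  Less research credit R$66000 → R$11078

R$184554 > R$11078, so the parallel minimum levy is the binding amount.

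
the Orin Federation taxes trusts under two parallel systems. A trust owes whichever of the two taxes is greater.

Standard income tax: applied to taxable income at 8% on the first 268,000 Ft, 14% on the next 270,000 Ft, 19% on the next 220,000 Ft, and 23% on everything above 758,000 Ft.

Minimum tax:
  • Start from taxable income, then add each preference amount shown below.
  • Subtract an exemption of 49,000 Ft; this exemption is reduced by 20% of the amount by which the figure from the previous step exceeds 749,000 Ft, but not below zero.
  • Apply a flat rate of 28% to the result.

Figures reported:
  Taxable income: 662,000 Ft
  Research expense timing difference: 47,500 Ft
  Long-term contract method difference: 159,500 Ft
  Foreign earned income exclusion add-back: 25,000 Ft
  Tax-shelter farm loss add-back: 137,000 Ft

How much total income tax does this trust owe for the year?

288,680 Ft

Standard income tax:
  268,000 Ft × 8% = 21,440 Ft
  270,000 Ft × 14% = 37,800 Ft
  124,000 Ft × 19% = 23,560 Ft
  → 82,800 Ft

Minimum tax:
  Adjusted income: 662,000 Ft + 47,500 Ft + 159,500 Ft + 25,000 Ft + 137,000 Ft = 1,031,000 Ft
  Exemption: 20% × (1,031,000 Ft − 749,000 Ft) = 56,400 Ft ≥ 49,000 Ft, so the exemption is fully phased out
  Base: 1,031,000 Ft − 0 Ft = 1,031,000 Ft
  1,031,000 Ft × 28% = 288,680 Ft

288,680 Ft > 82,800 Ft, so the minimum tax is the binding amount.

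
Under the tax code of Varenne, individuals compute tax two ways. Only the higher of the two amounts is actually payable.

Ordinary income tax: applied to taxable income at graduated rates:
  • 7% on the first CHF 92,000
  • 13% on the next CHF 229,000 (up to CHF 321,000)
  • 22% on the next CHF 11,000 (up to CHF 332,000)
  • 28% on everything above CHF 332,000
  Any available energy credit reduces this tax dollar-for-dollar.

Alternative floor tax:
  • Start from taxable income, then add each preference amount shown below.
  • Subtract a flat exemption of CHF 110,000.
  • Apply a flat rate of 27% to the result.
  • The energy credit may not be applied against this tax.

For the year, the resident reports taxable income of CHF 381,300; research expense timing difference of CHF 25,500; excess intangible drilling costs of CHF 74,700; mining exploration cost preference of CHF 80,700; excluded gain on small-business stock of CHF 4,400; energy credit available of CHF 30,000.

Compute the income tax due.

Ordinary income tax:
  CHF 92,000 × 7% = CHF 6,440
  CHF 229,000 × 13% = CHF 29,770
  CHF 11,000 × 22% = CHF 2,420
  CHF 49,300 × 28% = CHF 13,804
  → CHF 52,434
  Less energy credit CHF 30,000 → CHF 22,434

Alternative floor tax:
  Adjusted income: CHF 381,300 + CHF 25,500 + CHF 74,700 + CHF 80,700 + CHF 4,400 = CHF 566,600
  Less exemption CHF 110,000 → base CHF 456,600
  CHF 456,600 × 27% = CHF 123,282

CHF 123,282 > CHF 22,434, so the alternative floor tax is the binding amount.

CHF 123,282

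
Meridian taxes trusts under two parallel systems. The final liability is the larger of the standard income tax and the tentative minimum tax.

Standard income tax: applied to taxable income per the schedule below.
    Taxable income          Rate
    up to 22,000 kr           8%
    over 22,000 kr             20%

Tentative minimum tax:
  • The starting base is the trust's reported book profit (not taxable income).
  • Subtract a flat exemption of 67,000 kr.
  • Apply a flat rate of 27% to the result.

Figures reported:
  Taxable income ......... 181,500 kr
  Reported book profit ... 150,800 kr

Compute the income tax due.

Standard income tax:
  22,000 kr × 8% = 1,760 kr
  159,500 kr × 20% = 31,900 kr
  → 33,660 kr

Tentative minimum tax:
  Base (reported book profit): 150,800 kr
  Less exemption 67,000 kr → base 83,800 kr
  83,800 kr × 27% = 22,626 kr

33,660 kr > 22,626 kr, so the standard income tax governs.

33,660 kr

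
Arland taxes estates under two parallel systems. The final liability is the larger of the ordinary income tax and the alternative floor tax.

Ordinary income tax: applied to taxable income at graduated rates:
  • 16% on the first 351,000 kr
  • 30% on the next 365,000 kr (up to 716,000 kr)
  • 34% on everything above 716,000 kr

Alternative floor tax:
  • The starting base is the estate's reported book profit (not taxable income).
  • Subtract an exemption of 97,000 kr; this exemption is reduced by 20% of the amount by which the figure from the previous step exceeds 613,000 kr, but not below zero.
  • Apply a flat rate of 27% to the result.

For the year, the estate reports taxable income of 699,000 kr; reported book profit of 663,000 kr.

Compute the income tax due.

Ordinary income tax:
  351,000 kr × 16% = 56,160 kr
  348,000 kr × 30% = 104,400 kr
  → 160,560 kr

Alternative floor tax:
  Base (reported book profit): 663,000 kr
  Exemption: 97,000 kr − 20% × (663,000 kr − 613,000 kr) = 97,000 kr − 10,000 kr = 87,000 kr
  Base: 663,000 kr − 87,000 kr = 576,000 kr
  576,000 kr × 27% = 155,520 kr

160,560 kr > 155,520 kr, so the ordinary income tax governs.

160,560 kr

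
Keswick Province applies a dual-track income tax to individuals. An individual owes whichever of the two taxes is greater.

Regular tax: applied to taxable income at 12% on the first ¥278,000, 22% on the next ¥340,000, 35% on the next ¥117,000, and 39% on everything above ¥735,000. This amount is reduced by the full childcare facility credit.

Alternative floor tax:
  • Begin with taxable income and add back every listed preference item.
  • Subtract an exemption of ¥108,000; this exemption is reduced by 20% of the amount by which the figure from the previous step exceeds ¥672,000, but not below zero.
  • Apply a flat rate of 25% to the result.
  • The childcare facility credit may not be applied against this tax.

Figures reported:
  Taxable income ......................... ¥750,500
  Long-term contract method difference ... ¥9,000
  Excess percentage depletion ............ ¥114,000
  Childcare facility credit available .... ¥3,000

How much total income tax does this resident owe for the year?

¥201,450

Alternative floor tax:
  Adjusted income: ¥750,500 + ¥9,000 + ¥114,000 = ¥873,500
  Exemption: ¥108,000 − 20% × (¥873,500 − ¥672,000) = ¥108,000 − ¥40,300 = ¥67,700
  Base: ¥873,500 − ¥67,700 = ¥805,800
  ¥805,800 × 25% = ¥201,450

Regular tax:
  ¥278,000 × 12% = ¥33,360
  ¥340,000 × 22% = ¥74,800
  ¥117,000 × 35% = ¥40,950
  ¥15,500 × 39% = ¥6,045
  → ¥155,155
  Less childcare facility credit ¥3,000 → ¥152,155

¥201,450 > ¥152,155, so the alternative floor tax is the binding amount.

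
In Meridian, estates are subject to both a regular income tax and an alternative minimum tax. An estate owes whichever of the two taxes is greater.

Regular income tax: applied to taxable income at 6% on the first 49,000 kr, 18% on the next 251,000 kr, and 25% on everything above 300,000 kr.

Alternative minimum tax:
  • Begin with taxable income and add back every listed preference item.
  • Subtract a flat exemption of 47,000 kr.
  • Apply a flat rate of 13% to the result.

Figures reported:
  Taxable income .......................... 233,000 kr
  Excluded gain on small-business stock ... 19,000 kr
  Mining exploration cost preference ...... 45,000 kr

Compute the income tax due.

Alternative minimum tax:
  Adjusted income: 233,000 kr + 19,000 kr + 45,000 kr = 297,000 kr
  Less exemption 47,000 kr → base 250,000 kr
  250,000 kr × 13% = 32,500 kr

Regular income tax:
  49,000 kr × 6% = 2,940 kr
  184,000 kr × 18% = 33,120 kr
  → 36,060 kr

36,060 kr > 32,500 kr, so the regular income tax governs.

36,060 kr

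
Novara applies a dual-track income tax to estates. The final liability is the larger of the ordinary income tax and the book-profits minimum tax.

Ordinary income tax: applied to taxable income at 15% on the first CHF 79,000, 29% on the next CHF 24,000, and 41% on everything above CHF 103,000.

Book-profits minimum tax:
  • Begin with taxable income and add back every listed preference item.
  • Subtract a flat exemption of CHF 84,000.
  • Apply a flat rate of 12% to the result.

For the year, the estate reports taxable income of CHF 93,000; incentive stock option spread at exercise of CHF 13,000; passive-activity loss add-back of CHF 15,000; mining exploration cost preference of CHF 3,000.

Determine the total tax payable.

CHF 15,910

Ordinary income tax:
  CHF 79,000 × 15% = CHF 11,850
  CHF 14,000 × 29% = CHF 4,060
  → CHF 15,910

Book-profits minimum tax:
  Adjusted income: CHF 93,000 + CHF 13,000 + CHF 15,000 + CHF 3,000 = CHF 124,000
  Less exemption CHF 84,000 → base CHF 40,000
  CHF 40,000 × 12% = CHF 4,800

CHF 15,910 > CHF 4,800, so the ordinary income tax governs.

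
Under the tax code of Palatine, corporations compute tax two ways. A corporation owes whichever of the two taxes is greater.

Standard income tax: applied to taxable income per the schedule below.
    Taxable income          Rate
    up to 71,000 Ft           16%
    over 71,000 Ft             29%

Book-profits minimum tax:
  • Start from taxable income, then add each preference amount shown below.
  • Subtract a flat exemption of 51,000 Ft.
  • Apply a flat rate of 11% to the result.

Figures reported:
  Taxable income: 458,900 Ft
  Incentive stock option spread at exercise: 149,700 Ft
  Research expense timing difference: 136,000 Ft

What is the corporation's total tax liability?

123,851 Ft

Standard income tax:
  71,000 Ft × 16% = 11,360 Ft
  387,900 Ft × 29% = 112,491 Ft
  → 123,851 Ft

Book-profits minimum tax:
  Adjusted income: 458,900 Ft + 149,700 Ft + 136,000 Ft = 744,600 Ft
  Less exemption 51,000 Ft → base 693,600 Ft
  693,600 Ft × 11% = 76,296 Ft

123,851 Ft > 76,296 Ft, so the standard income tax governs.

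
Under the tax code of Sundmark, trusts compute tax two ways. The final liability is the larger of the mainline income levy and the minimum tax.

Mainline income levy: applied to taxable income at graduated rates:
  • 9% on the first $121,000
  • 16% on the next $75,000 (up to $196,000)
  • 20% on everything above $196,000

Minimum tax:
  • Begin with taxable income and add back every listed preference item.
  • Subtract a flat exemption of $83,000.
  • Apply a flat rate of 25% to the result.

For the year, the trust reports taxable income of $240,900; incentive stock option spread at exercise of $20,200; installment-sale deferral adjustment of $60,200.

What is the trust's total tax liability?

Mainline income levy:
  $121,000 × 9% = $10,890
  $75,000 × 16% = $12,000
  $44,900 × 20% = $8,980
  → $31,870

Minimum tax:
  Adjusted income: $240,900 + $20,200 + $60,200 = $321,300
  Less exemption $83,000 → base $238,300
  $238,300 × 25% = $59,575

$59,575 > $31,870, so the minimum tax is the binding amount.

$59,575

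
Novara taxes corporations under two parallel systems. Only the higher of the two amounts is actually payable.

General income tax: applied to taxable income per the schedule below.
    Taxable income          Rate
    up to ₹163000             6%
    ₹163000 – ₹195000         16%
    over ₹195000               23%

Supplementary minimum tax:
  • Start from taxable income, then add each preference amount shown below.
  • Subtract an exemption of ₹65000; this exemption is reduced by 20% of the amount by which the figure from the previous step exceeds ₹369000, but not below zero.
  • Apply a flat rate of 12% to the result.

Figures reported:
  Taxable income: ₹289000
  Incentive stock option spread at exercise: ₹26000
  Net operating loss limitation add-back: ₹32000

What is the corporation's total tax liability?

General income tax:
  ₹163000 × 6% = ₹9780
  ₹32000 × 16% = ₹5120
  ₹94000 × 23% = ₹21620
  → ₹36520

Supplementary minimum tax:
  Adjusted income: ₹289000 + ₹26000 + ₹32000 = ₹347000
  Exemption: ₹347000 ≤ ₹369000, so full ₹65000 applies
  Base: ₹347000 − ₹65000 = ₹282000
  ₹282000 × 12% = ₹33840

₹36520 > ₹33840, so the general income tax governs.

₹36520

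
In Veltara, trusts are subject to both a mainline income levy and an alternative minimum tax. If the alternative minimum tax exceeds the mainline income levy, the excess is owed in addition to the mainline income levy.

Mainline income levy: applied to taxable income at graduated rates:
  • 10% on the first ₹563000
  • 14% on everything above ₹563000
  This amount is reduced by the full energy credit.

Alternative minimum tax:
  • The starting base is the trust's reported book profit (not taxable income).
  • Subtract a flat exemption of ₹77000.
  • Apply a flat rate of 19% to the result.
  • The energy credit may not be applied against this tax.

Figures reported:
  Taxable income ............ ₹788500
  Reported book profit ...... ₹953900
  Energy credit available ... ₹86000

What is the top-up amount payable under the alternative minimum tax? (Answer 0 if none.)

Mainline income levy:
  ₹563000 × 10% = ₹56300
  ₹225500 × 14% = ₹31570
  → ₹87870
  Less energy credit ₹86000 → ₹1870

Alternative minimum tax:
  Base (reported book profit): ₹953900
  Less exemption ₹77000 → base ₹876900
  ₹876900 × 19% = ₹166611

Excess of alternative minimum tax over mainline income levy: ₹166611 − ₹1870 = ₹164741.

₹164741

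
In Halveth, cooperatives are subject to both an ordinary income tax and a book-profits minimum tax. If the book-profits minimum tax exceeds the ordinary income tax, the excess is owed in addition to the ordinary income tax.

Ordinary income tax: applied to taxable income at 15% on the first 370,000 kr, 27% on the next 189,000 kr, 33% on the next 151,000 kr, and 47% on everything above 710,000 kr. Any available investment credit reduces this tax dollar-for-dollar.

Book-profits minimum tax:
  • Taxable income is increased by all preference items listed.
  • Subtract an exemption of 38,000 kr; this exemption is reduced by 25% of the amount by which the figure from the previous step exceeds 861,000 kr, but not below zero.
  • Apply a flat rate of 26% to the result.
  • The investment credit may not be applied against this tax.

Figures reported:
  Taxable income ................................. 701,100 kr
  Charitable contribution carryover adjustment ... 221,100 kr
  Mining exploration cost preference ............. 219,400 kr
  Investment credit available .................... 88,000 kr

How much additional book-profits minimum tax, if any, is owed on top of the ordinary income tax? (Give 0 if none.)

Ordinary income tax:
  370,000 kr × 15% = 55,500 kr
  189,000 kr × 27% = 51,030 kr
  142,100 kr × 33% = 46,893 kr
  → 153,423 kr
  Less investment credit 88,000 kr → 65,423 kr

Book-profits minimum tax:
  Adjusted income: 701,100 kr + 221,100 kr + 219,400 kr = 1,141,600 kr
  Exemption: 25% × (1,141,600 kr − 861,000 kr) = 70,150 kr ≥ 38,000 kr, so the exemption is fully phased out
  Base: 1,141,600 kr − 0 kr = 1,141,600 kr
  1,141,600 kr × 26% = 296,816 kr

Excess of book-profits minimum tax over ordinary income tax: 296,816 kr − 65,423 kr = 231,393 kr.

231,393 kr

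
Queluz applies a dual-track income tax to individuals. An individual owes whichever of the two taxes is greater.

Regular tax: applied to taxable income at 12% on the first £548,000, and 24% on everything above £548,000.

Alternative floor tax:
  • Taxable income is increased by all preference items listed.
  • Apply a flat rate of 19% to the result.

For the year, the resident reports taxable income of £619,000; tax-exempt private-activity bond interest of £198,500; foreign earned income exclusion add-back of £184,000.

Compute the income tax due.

£190,285

Alternative floor tax:
  Adjusted income: £619,000 + £198,500 + £184,000 = £1,001,500
  £1,001,500 × 19% = £190,285

Regular tax:
  £548,000 × 12% = £65,760
  £71,000 × 24% = £17,040
  → £82,800

£190,285 > £82,800, so the alternative floor tax is the binding amount.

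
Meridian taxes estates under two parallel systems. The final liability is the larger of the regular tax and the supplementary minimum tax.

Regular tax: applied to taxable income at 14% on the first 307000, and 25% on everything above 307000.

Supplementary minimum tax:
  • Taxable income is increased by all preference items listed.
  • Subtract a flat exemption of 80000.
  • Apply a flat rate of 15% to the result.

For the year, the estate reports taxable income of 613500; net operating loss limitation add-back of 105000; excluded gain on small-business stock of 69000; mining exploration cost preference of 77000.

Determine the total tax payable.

Regular tax:
  307000 × 14% = 42980
  306500 × 25% = 76625
  → 119605

Supplementary minimum tax:
  Adjusted income: 613500 + 105000 + 69000 + 77000 = 864500
  Less exemption 80000 → base 784500
  784500 × 15% = 117675

119605 > 117675, so the regular tax governs.

119605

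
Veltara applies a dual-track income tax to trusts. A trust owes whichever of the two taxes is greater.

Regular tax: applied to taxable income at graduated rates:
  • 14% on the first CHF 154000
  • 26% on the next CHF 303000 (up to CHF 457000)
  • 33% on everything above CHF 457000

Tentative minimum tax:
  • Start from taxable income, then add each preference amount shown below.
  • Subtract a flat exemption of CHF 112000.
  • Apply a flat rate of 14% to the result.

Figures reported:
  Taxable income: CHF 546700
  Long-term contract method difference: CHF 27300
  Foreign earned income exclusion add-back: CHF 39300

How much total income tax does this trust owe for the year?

CHF 129941

Regular tax:
  CHF 154000 × 14% = CHF 21560
  CHF 303000 × 26% = CHF 78780
  CHF 89700 × 33% = CHF 29601
  → CHF 129941

Tentative minimum tax:
  Adjusted income: CHF 546700 + CHF 27300 + CHF 39300 = CHF 613300
  Less exemption CHF 112000 → base CHF 501300
  CHF 501300 × 14% = CHF 70182

CHF 129941 > CHF 70182, so the regular tax governs.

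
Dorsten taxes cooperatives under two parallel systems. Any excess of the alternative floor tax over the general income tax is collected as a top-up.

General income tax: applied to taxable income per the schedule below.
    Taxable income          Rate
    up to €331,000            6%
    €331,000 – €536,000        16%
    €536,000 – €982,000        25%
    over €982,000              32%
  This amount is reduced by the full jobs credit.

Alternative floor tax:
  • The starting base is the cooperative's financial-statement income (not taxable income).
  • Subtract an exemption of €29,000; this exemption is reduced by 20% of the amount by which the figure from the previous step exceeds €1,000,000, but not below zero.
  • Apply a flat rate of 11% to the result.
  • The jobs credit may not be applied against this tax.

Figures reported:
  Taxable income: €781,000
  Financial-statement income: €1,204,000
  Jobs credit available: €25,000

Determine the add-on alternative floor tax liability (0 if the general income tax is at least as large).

€43,530

General income tax:
  €331,000 × 6% = €19,860
  €205,000 × 16% = €32,800
  €245,000 × 25% = €61,250
  → €113,910
  Less jobs credit €25,000 → €88,910

Alternative floor tax:
  Base (financial-statement income): €1,204,000
  Exemption: 20% × (€1,204,000 − €1,000,000) = €40,800 ≥ €29,000, so the exemption is fully phased out
  Base: €1,204,000 − €0 = €1,204,000
  €1,204,000 × 11% = €132,440

Excess of alternative floor tax over general income tax: €132,440 − €88,910 = €43,530.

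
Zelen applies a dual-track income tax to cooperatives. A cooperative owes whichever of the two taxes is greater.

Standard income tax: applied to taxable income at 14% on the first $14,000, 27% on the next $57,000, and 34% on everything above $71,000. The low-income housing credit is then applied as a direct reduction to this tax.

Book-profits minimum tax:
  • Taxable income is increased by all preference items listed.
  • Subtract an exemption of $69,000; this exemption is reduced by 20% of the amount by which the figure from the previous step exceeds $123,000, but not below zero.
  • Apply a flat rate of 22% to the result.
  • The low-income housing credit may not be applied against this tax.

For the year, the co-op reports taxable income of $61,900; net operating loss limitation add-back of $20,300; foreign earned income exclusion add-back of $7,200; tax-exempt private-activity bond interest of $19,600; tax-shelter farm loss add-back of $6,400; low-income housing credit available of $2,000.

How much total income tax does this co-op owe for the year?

Book-profits minimum tax:
  Adjusted income: $61,900 + $20,300 + $7,200 + $19,600 + $6,400 = $115,400
  Exemption: $115,400 ≤ $123,000, so full $69,000 applies
  Base: $115,400 − $69,000 = $46,400
  $46,400 × 22% = $10,208

Standard income tax:
  $14,000 × 14% = $1,960
  $47,900 × 27% = $12,933
  → $14,893
  Less low-income housing credit $2,000 → $12,893

$12,893 > $10,208, so the standard income tax governs.

$12,893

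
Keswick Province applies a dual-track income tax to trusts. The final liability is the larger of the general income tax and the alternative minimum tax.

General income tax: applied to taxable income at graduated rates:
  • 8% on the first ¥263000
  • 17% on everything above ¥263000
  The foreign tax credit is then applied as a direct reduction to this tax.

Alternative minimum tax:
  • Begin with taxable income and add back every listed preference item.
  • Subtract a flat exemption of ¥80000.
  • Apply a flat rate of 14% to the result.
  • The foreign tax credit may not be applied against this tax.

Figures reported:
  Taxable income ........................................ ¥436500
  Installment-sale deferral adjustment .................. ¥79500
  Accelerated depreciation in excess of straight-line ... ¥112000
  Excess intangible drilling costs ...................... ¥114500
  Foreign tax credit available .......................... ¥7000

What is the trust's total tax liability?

¥92750

General income tax:
  ¥263000 × 8% = ¥21040
  ¥173500 × 17% = ¥29495
  → ¥50535
  Less foreign tax credit ¥7000 → ¥43535

Alternative minimum tax:
  Adjusted income: ¥436500 + ¥79500 + ¥112000 + ¥114500 = ¥742500
  Less exemption ¥80000 → base ¥662500
  ¥662500 × 14% = ¥92750

¥92750 > ¥43535, so the alternative minimum tax is the binding amount.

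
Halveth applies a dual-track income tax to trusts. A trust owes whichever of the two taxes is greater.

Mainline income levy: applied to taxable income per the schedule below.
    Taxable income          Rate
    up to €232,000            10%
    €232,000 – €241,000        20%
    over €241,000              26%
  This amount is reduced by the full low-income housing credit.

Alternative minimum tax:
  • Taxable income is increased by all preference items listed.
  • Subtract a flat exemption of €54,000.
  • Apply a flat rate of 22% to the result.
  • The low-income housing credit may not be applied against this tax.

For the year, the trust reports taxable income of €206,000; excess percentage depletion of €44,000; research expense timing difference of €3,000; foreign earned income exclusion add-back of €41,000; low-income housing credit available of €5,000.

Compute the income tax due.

Mainline income levy:
  €206,000 × 10% = €20,600
  Less low-income housing credit €5,000 → €15,600

Alternative minimum tax:
  Adjusted income: €206,000 + €44,000 + €3,000 + €41,000 = €294,000
  Less exemption €54,000 → base €240,000
  €240,000 × 22% = €52,800

€52,800 > €15,600, so the alternative minimum tax is the binding amount.

€52,800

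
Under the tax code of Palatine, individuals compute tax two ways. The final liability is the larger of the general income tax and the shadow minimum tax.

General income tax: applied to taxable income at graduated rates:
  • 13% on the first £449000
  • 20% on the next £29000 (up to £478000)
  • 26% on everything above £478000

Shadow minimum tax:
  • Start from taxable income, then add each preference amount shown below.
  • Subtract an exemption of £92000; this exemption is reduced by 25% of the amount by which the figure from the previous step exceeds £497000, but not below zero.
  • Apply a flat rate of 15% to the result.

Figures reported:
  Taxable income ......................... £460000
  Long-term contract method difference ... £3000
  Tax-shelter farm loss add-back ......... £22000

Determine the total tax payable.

£60570

General income tax:
  £449000 × 13% = £58370
  £11000 × 20% = £2200
  → £60570

Shadow minimum tax:
  Adjusted income: £460000 + £3000 + £22000 = £485000
  Exemption: £485000 ≤ £497000, so full £92000 applies
  Base: £485000 − £92000 = £393000
  £393000 × 15% = £58950

£60570 > £58950, so the general income tax governs.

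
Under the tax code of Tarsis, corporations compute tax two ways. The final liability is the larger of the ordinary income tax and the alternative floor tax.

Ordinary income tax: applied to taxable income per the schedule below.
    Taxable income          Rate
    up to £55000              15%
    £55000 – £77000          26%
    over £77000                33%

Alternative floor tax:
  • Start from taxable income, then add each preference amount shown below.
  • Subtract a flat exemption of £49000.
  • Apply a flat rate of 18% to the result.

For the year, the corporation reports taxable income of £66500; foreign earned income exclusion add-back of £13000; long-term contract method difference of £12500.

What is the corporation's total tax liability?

Ordinary income tax:
  £55000 × 15% = £8250
  £11500 × 26% = £2990
  → £11240

Alternative floor tax:
  Adjusted income: £66500 + £13000 + £12500 = £92000
  Less exemption £49000 → base £43000
  £43000 × 18% = £7740

£11240 > £7740, so the ordinary income tax governs.

£11240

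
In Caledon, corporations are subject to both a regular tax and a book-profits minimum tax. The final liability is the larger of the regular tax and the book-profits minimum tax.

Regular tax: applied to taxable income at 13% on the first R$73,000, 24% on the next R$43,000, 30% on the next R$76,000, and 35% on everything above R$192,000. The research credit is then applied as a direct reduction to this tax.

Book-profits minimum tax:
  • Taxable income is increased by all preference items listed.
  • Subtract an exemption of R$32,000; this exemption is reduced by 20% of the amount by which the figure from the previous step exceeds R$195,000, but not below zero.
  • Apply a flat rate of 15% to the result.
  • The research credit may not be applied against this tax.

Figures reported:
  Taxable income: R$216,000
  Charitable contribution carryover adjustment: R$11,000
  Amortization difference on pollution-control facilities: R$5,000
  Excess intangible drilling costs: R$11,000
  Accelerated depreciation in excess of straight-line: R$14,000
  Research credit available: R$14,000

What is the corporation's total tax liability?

Book-profits minimum tax:
  Adjusted income: R$216,000 + R$11,000 + R$5,000 + R$11,000 + R$14,000 = R$257,000
  Exemption: R$32,000 − 20% × (R$257,000 − R$195,000) = R$32,000 − R$12,400 = R$19,600
  Base: R$257,000 − R$19,600 = R$237,400
  R$237,400 × 15% = R$35,610

Regular tax:
  R$73,000 × 13% = R$9,490
  R$43,000 × 24% = R$10,320
  R$76,000 × 30% = R$22,800
  R$24,000 × 35% = R$8,400
  → R$51,010
  Less research credit R$14,000 → R$37,010

R$37,010 > R$35,610, so the regular tax governs.

R$37,010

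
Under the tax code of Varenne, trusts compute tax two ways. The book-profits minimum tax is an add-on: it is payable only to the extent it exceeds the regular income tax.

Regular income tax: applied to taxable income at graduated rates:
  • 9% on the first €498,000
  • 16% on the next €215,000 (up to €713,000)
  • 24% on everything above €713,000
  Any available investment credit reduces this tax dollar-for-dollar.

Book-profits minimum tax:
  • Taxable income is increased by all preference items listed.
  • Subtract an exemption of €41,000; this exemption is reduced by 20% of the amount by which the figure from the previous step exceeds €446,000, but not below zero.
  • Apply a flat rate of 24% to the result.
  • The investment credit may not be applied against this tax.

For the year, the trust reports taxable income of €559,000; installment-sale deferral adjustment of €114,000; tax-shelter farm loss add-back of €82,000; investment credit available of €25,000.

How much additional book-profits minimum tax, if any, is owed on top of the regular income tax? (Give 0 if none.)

Book-profits minimum tax:
  Adjusted income: €559,000 + €114,000 + €82,000 = €755,000
  Exemption: 20% × (€755,000 − €446,000) = €61,800 ≥ €41,000, so the exemption is fully phased out
  Base: €755,000 − €0 = €755,000
  €755,000 × 24% = €181,200

Regular income tax:
  €498,000 × 9% = €44,820
  €61,000 × 16% = €9,760
  → €54,580
  Less investment credit €25,000 → €29,580

Excess of book-profits minimum tax over regular income tax: €181,200 − €29,580 = €151,620.

€151,620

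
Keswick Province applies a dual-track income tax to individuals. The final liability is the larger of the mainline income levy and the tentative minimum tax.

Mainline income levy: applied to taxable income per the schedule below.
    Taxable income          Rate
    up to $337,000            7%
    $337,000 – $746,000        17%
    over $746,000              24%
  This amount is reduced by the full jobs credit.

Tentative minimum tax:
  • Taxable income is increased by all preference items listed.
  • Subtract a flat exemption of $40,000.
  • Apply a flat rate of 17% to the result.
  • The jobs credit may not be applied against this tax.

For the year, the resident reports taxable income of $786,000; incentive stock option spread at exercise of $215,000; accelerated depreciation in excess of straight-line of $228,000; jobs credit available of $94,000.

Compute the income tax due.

Mainline income levy:
  $337,000 × 7% = $23,590
  $409,000 × 17% = $69,530
  $40,000 × 24% = $9,600
  → $102,720
  Less jobs credit $94,000 → $8,720

Tentative minimum tax:
  Adjusted income: $786,000 + $215,000 + $228,000 = $1,229,000
  Less exemption $40,000 → base $1,189,000
  $1,189,000 × 17% = $202,130

$202,130 > $8,720, so the tentative minimum tax is the binding amount.

$202,130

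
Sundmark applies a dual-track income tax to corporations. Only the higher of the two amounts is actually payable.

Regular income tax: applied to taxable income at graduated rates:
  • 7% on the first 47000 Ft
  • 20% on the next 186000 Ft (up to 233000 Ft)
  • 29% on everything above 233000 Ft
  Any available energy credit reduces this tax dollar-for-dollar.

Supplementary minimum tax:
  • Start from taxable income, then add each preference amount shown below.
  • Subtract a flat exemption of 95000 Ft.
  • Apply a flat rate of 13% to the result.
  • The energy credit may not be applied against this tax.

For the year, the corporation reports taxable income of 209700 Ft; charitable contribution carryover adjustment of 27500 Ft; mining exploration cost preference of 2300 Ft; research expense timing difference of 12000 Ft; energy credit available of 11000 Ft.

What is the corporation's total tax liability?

Regular income tax:
  47000 Ft × 7% = 3290 Ft
  162700 Ft × 20% = 32540 Ft
  → 35830 Ft
  Less energy credit 11000 Ft → 24830 Ft

Supplementary minimum tax:
  Adjusted income: 209700 Ft + 27500 Ft + 2300 Ft + 12000 Ft = 251500 Ft
  Less exemption 95000 Ft → base 156500 Ft
  156500 Ft × 13% = 20345 Ft

24830 Ft > 20345 Ft, so the regular income tax governs.

24830 Ft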